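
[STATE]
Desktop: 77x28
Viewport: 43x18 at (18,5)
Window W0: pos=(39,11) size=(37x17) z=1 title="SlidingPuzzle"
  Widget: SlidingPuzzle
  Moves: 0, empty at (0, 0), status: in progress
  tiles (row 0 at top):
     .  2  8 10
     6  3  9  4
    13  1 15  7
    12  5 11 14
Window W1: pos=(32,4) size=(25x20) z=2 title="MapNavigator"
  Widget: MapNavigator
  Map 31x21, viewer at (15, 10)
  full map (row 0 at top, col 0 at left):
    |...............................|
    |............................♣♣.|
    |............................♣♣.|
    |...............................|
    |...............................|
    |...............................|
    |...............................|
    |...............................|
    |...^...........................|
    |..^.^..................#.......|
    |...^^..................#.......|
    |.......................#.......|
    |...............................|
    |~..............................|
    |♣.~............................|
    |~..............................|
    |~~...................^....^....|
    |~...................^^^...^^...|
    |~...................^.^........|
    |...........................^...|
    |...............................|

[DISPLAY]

              ┃ MapNavigator          ┃    
              ┠───────────────────────┨    
              ┃.......................┃    
              ┃.......................┃    
              ┃.......................┃    
              ┃.......................┃    
              ┃.......................┃━━━━
              ┃.......................┃    
              ┃.......................┃────
              ┃^..................#...┃───┐
              ┃^..........@.......#...┃10 │
              ┃...................#...┃───┤
              ┃.......................┃ 4 │
              ┃.......................┃───┤
              ┃.......................┃ 7 │
              ┃.......................┃───┤
              ┃.................^....^┃14 │
              ┃................^^^...^┃───┘


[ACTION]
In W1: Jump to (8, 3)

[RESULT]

              ┃ MapNavigator          ┃    
              ┠───────────────────────┨    
              ┃                       ┃    
              ┃                       ┃    
              ┃                       ┃    
              ┃                       ┃    
              ┃                       ┃━━━━
              ┃   ....................┃    
              ┃   ....................┃────
              ┃   ....................┃───┐
              ┃   ........@...........┃10 │
              ┃   ....................┃───┤
              ┃   ....................┃ 4 │
              ┃   ....................┃───┤
              ┃   ....................┃ 7 │
              ┃   ...^................┃───┤
              ┃   ..^.^...............┃14 │
              ┃   ...^^...............┃───┘


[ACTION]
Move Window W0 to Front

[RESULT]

              ┃ MapNavigator          ┃    
              ┠───────────────────────┨    
              ┃                       ┃    
              ┃                       ┃    
              ┃                       ┃    
              ┃                       ┃    
              ┃      ┏━━━━━━━━━━━━━━━━━━━━━
              ┃   ...┃ SlidingPuzzle       
              ┃   ...┠─────────────────────
              ┃   ...┃┌────┬────┬────┬────┐
              ┃   ...┃│    │  2 │  8 │ 10 │
              ┃   ...┃├────┼────┼────┼────┤
              ┃   ...┃│  6 │  3 │  9 │  4 │
              ┃   ...┃├────┼────┼────┼────┤
              ┃   ...┃│ 13 │  1 │ 15 │  7 │
              ┃   ...┃├────┼────┼────┼────┤
              ┃   ..^┃│ 12 │  5 │ 11 │ 14 │
              ┃   ...┃└────┴────┴────┴────┘


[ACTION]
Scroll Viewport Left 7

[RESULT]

                     ┃ MapNavigator        
                     ┠─────────────────────
                     ┃                     
                     ┃                     
                     ┃                     
                     ┃                     
                     ┃      ┏━━━━━━━━━━━━━━
                     ┃   ...┃ SlidingPuzzle
                     ┃   ...┠──────────────
                     ┃   ...┃┌────┬────┬───
                     ┃   ...┃│    │  2 │  8
                     ┃   ...┃├────┼────┼───
                     ┃   ...┃│  6 │  3 │  9
                     ┃   ...┃├────┼────┼───
                     ┃   ...┃│ 13 │  1 │ 15
                     ┃   ...┃├────┼────┼───
                     ┃   ..^┃│ 12 │  5 │ 11
                     ┃   ...┃└────┴────┴───


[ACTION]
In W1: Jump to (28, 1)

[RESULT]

                     ┃ MapNavigator        
                     ┠─────────────────────
                     ┃                     
                     ┃                     
                     ┃                     
                     ┃                     
                     ┃      ┏━━━━━━━━━━━━━━
                     ┃      ┃ SlidingPuzzle
                     ┃      ┠──────────────
                     ┃......┃┌────┬────┬───
                     ┃......┃│    │  2 │  8
                     ┃......┃├────┼────┼───
                     ┃......┃│  6 │  3 │  9
                     ┃......┃├────┼────┼───
                     ┃......┃│ 13 │  1 │ 15
                     ┃......┃├────┼────┼───
                     ┃......┃│ 12 │  5 │ 11
                     ┃......┃└────┴────┴───


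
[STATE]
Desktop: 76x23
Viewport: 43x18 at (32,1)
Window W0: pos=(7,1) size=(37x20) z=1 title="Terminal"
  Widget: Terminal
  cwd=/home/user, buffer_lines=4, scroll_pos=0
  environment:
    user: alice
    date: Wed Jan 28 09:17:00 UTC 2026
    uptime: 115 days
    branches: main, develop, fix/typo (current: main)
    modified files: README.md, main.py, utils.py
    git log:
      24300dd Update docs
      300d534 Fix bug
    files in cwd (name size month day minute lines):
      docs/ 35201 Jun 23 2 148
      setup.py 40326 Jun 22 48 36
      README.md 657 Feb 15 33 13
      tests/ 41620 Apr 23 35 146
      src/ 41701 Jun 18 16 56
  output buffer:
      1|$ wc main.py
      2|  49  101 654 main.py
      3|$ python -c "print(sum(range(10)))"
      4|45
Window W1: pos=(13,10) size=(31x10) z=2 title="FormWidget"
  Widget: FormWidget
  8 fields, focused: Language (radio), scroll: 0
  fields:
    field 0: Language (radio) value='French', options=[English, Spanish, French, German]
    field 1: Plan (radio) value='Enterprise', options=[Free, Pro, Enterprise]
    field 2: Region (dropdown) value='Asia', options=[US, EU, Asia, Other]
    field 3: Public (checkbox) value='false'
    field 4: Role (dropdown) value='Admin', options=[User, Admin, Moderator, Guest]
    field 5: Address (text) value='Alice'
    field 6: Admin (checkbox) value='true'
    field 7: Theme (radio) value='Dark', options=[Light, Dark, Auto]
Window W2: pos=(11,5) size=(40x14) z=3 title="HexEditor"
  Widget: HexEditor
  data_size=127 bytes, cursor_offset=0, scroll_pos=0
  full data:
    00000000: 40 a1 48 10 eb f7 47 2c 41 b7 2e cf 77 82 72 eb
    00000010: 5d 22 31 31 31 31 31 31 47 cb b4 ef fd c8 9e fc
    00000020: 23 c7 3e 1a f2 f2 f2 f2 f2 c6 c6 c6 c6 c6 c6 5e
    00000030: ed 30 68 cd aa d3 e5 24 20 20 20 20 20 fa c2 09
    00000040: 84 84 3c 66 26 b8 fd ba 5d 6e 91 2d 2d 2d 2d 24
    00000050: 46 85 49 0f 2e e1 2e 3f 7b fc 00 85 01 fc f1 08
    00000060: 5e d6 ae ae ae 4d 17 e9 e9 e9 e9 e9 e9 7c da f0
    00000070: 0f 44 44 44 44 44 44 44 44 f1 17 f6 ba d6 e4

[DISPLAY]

━━━━━━━━━━━┓                               
           ┃                               
───────────┨                               
           ┃                               
━━━━━━━━━━━━━━━━━━┓                        
                  ┃                        
──────────────────┨                        
0 eb f7 47 2c  41 ┃                        
1 31 31 31 31  47 ┃                        
a f2 f2 f2 f2  f2 ┃                        
d aa d3 e5 24  20 ┃                        
6 26 b8 fd ba  5d ┃                        
f 2e e1 2e 3f  7b ┃                        
e ae 4d 17 e9  e9 ┃                        
4 44 44 44 44  44 ┃                        
                  ┃                        
                  ┃                        
━━━━━━━━━━━━━━━━━━┛                        


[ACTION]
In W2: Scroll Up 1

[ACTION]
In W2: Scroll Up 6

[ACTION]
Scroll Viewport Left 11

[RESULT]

━━━━━━━━━━━━━━━━━━━━━━┓                    
                      ┃                    
──────────────────────┨                    
                      ┃                    
━━━━━━━━━━━━━━━━━━━━━━━━━━━━━┓             
r                            ┃             
─────────────────────────────┨             
 40 a1 48 10 eb f7 47 2c  41 ┃             
 5d 22 31 31 31 31 31 31  47 ┃             
 23 c7 3e 1a f2 f2 f2 f2  f2 ┃             
 ed 30 68 cd aa d3 e5 24  20 ┃             
 84 84 3c 66 26 b8 fd ba  5d ┃             
 46 85 49 0f 2e e1 2e 3f  7b ┃             
 5e d6 ae ae ae 4d 17 e9  e9 ┃             
 0f 44 44 44 44 44 44 44  44 ┃             
                             ┃             
                             ┃             
━━━━━━━━━━━━━━━━━━━━━━━━━━━━━┛             


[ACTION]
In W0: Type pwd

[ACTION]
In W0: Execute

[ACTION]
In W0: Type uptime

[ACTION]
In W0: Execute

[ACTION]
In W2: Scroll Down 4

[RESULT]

━━━━━━━━━━━━━━━━━━━━━━┓                    
                      ┃                    
──────────────────────┨                    
                      ┃                    
━━━━━━━━━━━━━━━━━━━━━━━━━━━━━┓             
r                            ┃             
─────────────────────────────┨             
 84 84 3c 66 26 b8 fd ba  5d ┃             
 46 85 49 0f 2e e1 2e 3f  7b ┃             
 5e d6 ae ae ae 4d 17 e9  e9 ┃             
 0f 44 44 44 44 44 44 44  44 ┃             
                             ┃             
                             ┃             
                             ┃             
                             ┃             
                             ┃             
                             ┃             
━━━━━━━━━━━━━━━━━━━━━━━━━━━━━┛             


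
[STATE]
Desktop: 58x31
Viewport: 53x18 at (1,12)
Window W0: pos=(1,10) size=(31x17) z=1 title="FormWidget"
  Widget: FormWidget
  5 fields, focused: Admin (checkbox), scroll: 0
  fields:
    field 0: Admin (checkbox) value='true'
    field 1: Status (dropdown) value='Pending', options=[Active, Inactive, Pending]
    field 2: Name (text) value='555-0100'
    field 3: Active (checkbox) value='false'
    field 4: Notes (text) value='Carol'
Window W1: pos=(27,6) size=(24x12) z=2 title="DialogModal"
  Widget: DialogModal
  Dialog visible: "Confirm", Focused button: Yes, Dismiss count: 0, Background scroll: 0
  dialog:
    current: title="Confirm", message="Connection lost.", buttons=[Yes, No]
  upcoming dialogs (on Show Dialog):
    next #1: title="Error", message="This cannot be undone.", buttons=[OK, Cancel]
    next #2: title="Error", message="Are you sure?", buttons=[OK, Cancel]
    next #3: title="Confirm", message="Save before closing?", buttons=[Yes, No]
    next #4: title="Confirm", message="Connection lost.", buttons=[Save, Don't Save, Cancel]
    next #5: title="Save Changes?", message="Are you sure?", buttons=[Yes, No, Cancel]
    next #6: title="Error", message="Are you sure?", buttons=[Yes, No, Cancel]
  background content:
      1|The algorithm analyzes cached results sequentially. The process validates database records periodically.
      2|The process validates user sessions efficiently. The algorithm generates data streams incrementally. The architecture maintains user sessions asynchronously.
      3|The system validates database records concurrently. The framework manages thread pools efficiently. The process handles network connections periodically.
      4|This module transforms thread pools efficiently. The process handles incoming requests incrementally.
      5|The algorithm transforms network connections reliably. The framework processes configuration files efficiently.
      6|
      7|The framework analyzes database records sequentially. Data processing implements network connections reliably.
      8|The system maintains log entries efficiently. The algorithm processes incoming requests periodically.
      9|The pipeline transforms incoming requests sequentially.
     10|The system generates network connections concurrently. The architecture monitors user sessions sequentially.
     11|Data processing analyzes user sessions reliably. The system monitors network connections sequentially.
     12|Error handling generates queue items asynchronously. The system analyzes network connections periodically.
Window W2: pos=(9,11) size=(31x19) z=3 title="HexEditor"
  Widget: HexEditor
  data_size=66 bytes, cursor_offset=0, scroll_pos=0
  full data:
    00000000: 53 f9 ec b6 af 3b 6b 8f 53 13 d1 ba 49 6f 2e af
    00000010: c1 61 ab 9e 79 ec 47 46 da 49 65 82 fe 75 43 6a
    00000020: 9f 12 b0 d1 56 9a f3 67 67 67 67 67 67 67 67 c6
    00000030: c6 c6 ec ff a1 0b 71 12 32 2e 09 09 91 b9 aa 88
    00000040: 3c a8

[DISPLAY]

┠───────┃ HexEditor                   ┃n lost.│ms┃   
┃> Admin┠─────────────────────────────┨ No    │or┃   
┃  Statu┃00000000  53 f9 ec b6 af 3b 6┃───────┘  ┃   
┃  Name:┃00000010  c1 61 ab 9e 79 ec 4┃k analyzes┃   
┃  Activ┃00000020  9f 12 b0 d1 56 9a f┃aintains l┃   
┃  Notes┃00000030  c6 c6 ec ff a1 0b 7┃━━━━━━━━━━┛   
┃       ┃00000040  3c a8              ┃              
┃       ┃                             ┃              
┃       ┃                             ┃              
┃       ┃                             ┃              
┃       ┃                             ┃              
┃       ┃                             ┃              
┃       ┃                             ┃              
┃       ┃                             ┃              
┗━━━━━━━┃                             ┃              
        ┃                             ┃              
        ┃                             ┃              
        ┗━━━━━━━━━━━━━━━━━━━━━━━━━━━━━┛              


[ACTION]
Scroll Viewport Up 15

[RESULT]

                                                     
                                                     
                                                     
                                                     
                                                     
                                                     
                          ┏━━━━━━━━━━━━━━━━━━━━━━┓   
                          ┃ DialogModal          ┃   
                          ┠──────────────────────┨   
                          ┃The algorithm analyzes┃   
┏━━━━━━━━━━━━━━━━━━━━━━━━━┃Th┌────────────────┐s ┃   
┃ FormWi┏━━━━━━━━━━━━━━━━━━━━━━━━━━━━━┓rm     │ d┃   
┠───────┃ HexEditor                   ┃n lost.│ms┃   
┃> Admin┠─────────────────────────────┨ No    │or┃   
┃  Statu┃00000000  53 f9 ec b6 af 3b 6┃───────┘  ┃   
┃  Name:┃00000010  c1 61 ab 9e 79 ec 4┃k analyzes┃   
┃  Activ┃00000020  9f 12 b0 d1 56 9a f┃aintains l┃   
┃  Notes┃00000030  c6 c6 ec ff a1 0b 7┃━━━━━━━━━━┛   


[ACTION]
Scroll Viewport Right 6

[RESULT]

                                                     
                                                     
                                                     
                                                     
                                                     
                                                     
                      ┏━━━━━━━━━━━━━━━━━━━━━━┓       
                      ┃ DialogModal          ┃       
                      ┠──────────────────────┨       
                      ┃The algorithm analyzes┃       
━━━━━━━━━━━━━━━━━━━━━━┃Th┌────────────────┐s ┃       
rmWi┏━━━━━━━━━━━━━━━━━━━━━━━━━━━━━┓rm     │ d┃       
────┃ HexEditor                   ┃n lost.│ms┃       
dmin┠─────────────────────────────┨ No    │or┃       
tatu┃00000000  53 f9 ec b6 af 3b 6┃───────┘  ┃       
ame:┃00000010  c1 61 ab 9e 79 ec 4┃k analyzes┃       
ctiv┃00000020  9f 12 b0 d1 56 9a f┃aintains l┃       
otes┃00000030  c6 c6 ec ff a1 0b 7┃━━━━━━━━━━┛       


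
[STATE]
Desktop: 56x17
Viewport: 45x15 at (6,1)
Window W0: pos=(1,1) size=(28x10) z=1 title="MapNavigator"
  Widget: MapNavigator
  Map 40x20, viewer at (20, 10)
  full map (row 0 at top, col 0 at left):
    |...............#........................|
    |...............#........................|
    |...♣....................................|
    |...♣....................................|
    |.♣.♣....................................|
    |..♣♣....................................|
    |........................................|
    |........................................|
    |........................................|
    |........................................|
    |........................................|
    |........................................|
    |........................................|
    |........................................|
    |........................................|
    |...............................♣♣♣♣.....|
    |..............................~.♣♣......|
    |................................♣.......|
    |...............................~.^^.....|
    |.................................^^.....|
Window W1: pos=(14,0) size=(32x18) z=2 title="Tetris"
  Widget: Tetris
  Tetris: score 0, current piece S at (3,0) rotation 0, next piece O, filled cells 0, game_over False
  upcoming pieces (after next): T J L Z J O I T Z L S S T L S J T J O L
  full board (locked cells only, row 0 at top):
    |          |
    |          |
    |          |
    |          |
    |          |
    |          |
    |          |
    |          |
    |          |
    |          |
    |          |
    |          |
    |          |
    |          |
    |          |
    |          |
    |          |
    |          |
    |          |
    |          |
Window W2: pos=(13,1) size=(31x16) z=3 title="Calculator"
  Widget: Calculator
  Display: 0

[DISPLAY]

━━━━━━━┏━━━━━━━━━━━━━━━━━━━━━━━━━━━━━┓ ┃     
Navigat┃ Calculator                  ┃─┨     
───────┠─────────────────────────────┨ ┃     
.......┃                            0┃ ┃     
.......┃┌───┬───┬───┬───┐            ┃ ┃     
.......┃│ 7 │ 8 │ 9 │ ÷ │            ┃ ┃     
.......┃├───┼───┼───┼───┤            ┃ ┃     
.......┃│ 4 │ 5 │ 6 │ × │            ┃ ┃     
.......┃├───┼───┼───┼───┤            ┃ ┃     
━━━━━━━┃│ 1 │ 2 │ 3 │ - │            ┃ ┃     
       ┃├───┼───┼───┼───┤            ┃ ┃     
       ┃│ 0 │ . │ = │ + │            ┃ ┃     
       ┃├───┼───┼───┼───┤            ┃ ┃     
       ┃│ C │ MC│ MR│ M+│            ┃ ┃     
       ┃└───┴───┴───┴───┘            ┃ ┃     


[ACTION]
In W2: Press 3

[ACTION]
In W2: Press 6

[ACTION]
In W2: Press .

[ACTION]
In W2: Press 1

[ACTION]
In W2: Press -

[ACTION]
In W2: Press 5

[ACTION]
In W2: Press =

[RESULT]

━━━━━━━┏━━━━━━━━━━━━━━━━━━━━━━━━━━━━━┓ ┃     
Navigat┃ Calculator                  ┃─┨     
───────┠─────────────────────────────┨ ┃     
.......┃                         31.1┃ ┃     
.......┃┌───┬───┬───┬───┐            ┃ ┃     
.......┃│ 7 │ 8 │ 9 │ ÷ │            ┃ ┃     
.......┃├───┼───┼───┼───┤            ┃ ┃     
.......┃│ 4 │ 5 │ 6 │ × │            ┃ ┃     
.......┃├───┼───┼───┼───┤            ┃ ┃     
━━━━━━━┃│ 1 │ 2 │ 3 │ - │            ┃ ┃     
       ┃├───┼───┼───┼───┤            ┃ ┃     
       ┃│ 0 │ . │ = │ + │            ┃ ┃     
       ┃├───┼───┼───┼───┤            ┃ ┃     
       ┃│ C │ MC│ MR│ M+│            ┃ ┃     
       ┃└───┴───┴───┴───┘            ┃ ┃     


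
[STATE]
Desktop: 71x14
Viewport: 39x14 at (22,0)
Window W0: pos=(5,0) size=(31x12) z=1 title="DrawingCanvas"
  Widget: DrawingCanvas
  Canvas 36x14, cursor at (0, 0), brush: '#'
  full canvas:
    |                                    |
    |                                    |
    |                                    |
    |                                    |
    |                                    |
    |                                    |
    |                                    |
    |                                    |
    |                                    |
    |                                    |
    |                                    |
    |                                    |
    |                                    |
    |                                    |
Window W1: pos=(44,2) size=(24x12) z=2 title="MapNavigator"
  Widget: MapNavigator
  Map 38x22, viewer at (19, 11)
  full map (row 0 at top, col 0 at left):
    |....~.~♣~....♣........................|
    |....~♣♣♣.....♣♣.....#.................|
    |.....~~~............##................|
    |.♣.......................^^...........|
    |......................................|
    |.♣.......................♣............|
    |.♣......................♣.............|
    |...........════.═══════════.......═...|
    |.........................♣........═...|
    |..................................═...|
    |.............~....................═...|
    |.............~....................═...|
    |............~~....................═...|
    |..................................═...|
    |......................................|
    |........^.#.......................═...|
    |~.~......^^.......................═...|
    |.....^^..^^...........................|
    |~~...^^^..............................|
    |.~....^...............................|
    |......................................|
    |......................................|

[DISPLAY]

━━━━━━━━━━━━━┓                         
             ┃                         
─────────────┨        ┏━━━━━━━━━━━━━━━━
             ┃        ┃ MapNavigator   
             ┃        ┠────────────────
             ┃        ┃...════.════════
             ┃        ┃................
             ┃        ┃................
             ┃        ┃.....~..........
             ┃        ┃.....~.....@....
             ┃        ┃....~~..........
━━━━━━━━━━━━━┛        ┃................
                      ┃................
                      ┗━━━━━━━━━━━━━━━━


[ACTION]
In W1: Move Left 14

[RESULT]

━━━━━━━━━━━━━┓                         
             ┃                         
─────────────┨        ┏━━━━━━━━━━━━━━━━
             ┃        ┃ MapNavigator   
             ┃        ┠────────────────
             ┃        ┃      ..........
             ┃        ┃      ..........
             ┃        ┃      ..........
             ┃        ┃      ..........
             ┃        ┃      .....@....
             ┃        ┃      ..........
━━━━━━━━━━━━━┛        ┃      ..........
                      ┃      ..........
                      ┗━━━━━━━━━━━━━━━━


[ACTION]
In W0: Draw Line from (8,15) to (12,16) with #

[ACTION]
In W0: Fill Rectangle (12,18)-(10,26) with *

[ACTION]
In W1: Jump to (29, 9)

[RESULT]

━━━━━━━━━━━━━┓                         
             ┃                         
─────────────┨        ┏━━━━━━━━━━━━━━━━
             ┃        ┃ MapNavigator   
             ┃        ┠────────────────
             ┃        ┃.......♣........
             ┃        ┃......♣.........
             ┃        ┃═════════.......
             ┃        ┃.......♣........
             ┃        ┃...........@....
             ┃        ┃................
━━━━━━━━━━━━━┛        ┃................
                      ┃................
                      ┗━━━━━━━━━━━━━━━━


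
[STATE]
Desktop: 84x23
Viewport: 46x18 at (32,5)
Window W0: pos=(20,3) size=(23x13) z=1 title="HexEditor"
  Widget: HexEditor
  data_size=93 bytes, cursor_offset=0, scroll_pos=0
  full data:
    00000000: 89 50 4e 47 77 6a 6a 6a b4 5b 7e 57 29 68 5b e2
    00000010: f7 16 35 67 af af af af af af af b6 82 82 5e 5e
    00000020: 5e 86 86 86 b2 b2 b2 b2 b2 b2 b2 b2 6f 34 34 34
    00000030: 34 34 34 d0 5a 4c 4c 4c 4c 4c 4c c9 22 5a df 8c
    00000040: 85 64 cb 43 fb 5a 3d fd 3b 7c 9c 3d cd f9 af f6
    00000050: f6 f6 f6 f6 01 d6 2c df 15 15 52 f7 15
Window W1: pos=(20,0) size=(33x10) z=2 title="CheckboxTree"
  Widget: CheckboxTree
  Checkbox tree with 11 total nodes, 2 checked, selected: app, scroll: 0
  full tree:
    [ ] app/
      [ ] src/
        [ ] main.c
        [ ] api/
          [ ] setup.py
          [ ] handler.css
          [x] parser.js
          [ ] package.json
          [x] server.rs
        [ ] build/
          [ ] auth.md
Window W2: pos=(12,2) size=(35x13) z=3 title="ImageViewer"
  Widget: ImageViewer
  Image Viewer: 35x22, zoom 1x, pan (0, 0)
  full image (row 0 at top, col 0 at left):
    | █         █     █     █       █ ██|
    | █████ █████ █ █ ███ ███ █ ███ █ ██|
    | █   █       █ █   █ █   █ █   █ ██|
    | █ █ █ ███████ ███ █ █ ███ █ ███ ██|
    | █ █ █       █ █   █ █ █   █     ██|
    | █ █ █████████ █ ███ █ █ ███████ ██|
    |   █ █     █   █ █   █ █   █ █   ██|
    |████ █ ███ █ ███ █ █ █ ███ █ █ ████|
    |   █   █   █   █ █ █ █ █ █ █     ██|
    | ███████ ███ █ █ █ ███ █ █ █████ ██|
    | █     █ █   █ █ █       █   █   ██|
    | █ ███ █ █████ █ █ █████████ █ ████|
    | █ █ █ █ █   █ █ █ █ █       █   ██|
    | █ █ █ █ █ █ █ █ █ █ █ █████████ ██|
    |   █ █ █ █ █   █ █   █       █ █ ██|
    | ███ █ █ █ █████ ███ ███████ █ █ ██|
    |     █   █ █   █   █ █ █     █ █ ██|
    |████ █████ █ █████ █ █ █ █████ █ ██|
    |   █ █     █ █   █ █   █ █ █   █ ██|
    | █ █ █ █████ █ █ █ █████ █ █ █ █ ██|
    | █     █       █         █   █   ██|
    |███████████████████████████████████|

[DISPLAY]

    █       █ ┃     ┃                         
█ ███ █ ███ █ ┃     ┃                         
█ █   █ █   █ ┃     ┃                         
█ █ ███ █ ███ ┃     ┃                         
█ █ █   █     ┃━━━━━┛                         
█ █ █ ███████ ┃                               
  █ █   █ █   ┃                               
█ █ ███ █ █ ██┃                               
█ █ █ █ █     ┃                               
━━━━━━━━━━━━━━┛                               
━━━━━━━━━━┛                                   
                                              
                                              
                                              
                                              
                                              
                                              
                                              


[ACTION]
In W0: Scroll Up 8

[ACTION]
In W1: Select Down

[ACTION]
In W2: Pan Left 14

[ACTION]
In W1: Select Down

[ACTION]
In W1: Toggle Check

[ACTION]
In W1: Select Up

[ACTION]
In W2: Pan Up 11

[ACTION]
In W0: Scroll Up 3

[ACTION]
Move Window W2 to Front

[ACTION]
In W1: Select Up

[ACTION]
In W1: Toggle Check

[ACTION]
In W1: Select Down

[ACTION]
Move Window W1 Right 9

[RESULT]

    █       █ ┃              ┃                
█ ███ █ ███ █ ┃              ┃                
█ █   █ █   █ ┃py            ┃                
█ █ ███ █ ███ ┃r.css         ┃                
█ █ █   █     ┃━━━━━━━━━━━━━━┛                
█ █ █ ███████ ┃                               
  █ █   █ █   ┃                               
█ █ ███ █ █ ██┃                               
█ █ █ █ █     ┃                               
━━━━━━━━━━━━━━┛                               
━━━━━━━━━━┛                                   
                                              
                                              
                                              
                                              
                                              
                                              
                                              


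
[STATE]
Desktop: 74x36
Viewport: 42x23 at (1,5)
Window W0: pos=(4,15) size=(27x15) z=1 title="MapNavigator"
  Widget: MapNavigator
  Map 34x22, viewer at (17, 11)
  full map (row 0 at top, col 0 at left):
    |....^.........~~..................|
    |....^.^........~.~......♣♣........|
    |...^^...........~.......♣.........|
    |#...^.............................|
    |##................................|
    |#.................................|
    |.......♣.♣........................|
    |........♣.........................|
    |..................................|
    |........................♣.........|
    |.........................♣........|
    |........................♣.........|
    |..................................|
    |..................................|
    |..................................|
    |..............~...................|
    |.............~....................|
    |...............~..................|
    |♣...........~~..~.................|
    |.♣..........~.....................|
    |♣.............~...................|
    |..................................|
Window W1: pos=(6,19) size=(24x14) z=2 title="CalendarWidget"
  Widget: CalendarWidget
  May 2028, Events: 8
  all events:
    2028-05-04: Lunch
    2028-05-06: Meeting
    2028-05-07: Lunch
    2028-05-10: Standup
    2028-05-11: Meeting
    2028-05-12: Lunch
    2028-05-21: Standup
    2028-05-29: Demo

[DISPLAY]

                                          
                                          
                                          
                                          
                                          
                                          
                                          
                                          
                                          
                                          
   ┏━━━━━━━━━━━━━━━━━━━━━━━━━┓            
   ┃ MapNavigator            ┃            
   ┠─────────────────────────┨            
   ┃..♣.♣....................┃            
   ┃.┏━━━━━━━━━━━━━━━━━━━━━━┓┃            
   ┃.┃ CalendarWidget       ┃┃            
   ┃.┠──────────────────────┨┃            
   ┃.┃       May 2028       ┃┃            
   ┃.┃Mo Tu We Th Fr Sa Su  ┃┃            
   ┃.┃ 1  2  3  4*  5  6*  7┃┃            
   ┃.┃ 8  9 10* 11* 12* 13 1┃┃            
   ┃.┃15 16 17 18 19 20 21* ┃┃            
   ┃.┃22 23 24 25 26 27 28  ┃┃            


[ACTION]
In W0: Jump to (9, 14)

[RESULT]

                                          
                                          
                                          
                                          
                                          
                                          
                                          
                                          
                                          
                                          
   ┏━━━━━━━━━━━━━━━━━━━━━━━━━┓            
   ┃ MapNavigator            ┃            
   ┠─────────────────────────┨            
   ┃   ......................┃            
   ┃ ┏━━━━━━━━━━━━━━━━━━━━━━┓┃            
   ┃ ┃ CalendarWidget       ┃┃            
   ┃ ┠──────────────────────┨┃            
   ┃ ┃       May 2028       ┃┃            
   ┃ ┃Mo Tu We Th Fr Sa Su  ┃┃            
   ┃ ┃ 1  2  3  4*  5  6*  7┃┃            
   ┃ ┃ 8  9 10* 11* 12* 13 1┃┃            
   ┃ ┃15 16 17 18 19 20 21* ┃┃            
   ┃ ┃22 23 24 25 26 27 28  ┃┃            


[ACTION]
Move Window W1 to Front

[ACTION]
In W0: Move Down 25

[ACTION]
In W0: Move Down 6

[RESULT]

                                          
                                          
                                          
                                          
                                          
                                          
                                          
                                          
                                          
                                          
   ┏━━━━━━━━━━━━━━━━━━━━━━━━━┓            
   ┃ MapNavigator            ┃            
   ┠─────────────────────────┨            
   ┃   .............~........┃            
   ┃ ┏━━━━━━━━━━━━━━━━━━━━━━┓┃            
   ┃ ┃ CalendarWidget       ┃┃            
   ┃ ┠──────────────────────┨┃            
   ┃ ┃       May 2028       ┃┃            
   ┃ ┃Mo Tu We Th Fr Sa Su  ┃┃            
   ┃ ┃ 1  2  3  4*  5  6*  7┃┃            
   ┃ ┃ 8  9 10* 11* 12* 13 1┃┃            
   ┃ ┃15 16 17 18 19 20 21* ┃┃            
   ┃ ┃22 23 24 25 26 27 28  ┃┃            


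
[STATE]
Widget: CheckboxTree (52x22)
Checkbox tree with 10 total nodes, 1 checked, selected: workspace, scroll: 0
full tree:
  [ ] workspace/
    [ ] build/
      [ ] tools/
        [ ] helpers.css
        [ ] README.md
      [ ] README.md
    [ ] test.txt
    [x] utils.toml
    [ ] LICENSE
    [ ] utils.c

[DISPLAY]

>[-] workspace/                                     
   [ ] build/                                       
     [ ] tools/                                     
       [ ] helpers.css                              
       [ ] README.md                                
     [ ] README.md                                  
   [ ] test.txt                                     
   [x] utils.toml                                   
   [ ] LICENSE                                      
   [ ] utils.c                                      
                                                    
                                                    
                                                    
                                                    
                                                    
                                                    
                                                    
                                                    
                                                    
                                                    
                                                    
                                                    


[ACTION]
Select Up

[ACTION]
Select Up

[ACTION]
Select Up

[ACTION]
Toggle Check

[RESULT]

>[x] workspace/                                     
   [x] build/                                       
     [x] tools/                                     
       [x] helpers.css                              
       [x] README.md                                
     [x] README.md                                  
   [x] test.txt                                     
   [x] utils.toml                                   
   [x] LICENSE                                      
   [x] utils.c                                      
                                                    
                                                    
                                                    
                                                    
                                                    
                                                    
                                                    
                                                    
                                                    
                                                    
                                                    
                                                    


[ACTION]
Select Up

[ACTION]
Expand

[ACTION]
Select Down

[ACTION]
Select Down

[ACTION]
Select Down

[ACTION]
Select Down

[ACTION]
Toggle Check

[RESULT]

 [-] workspace/                                     
   [-] build/                                       
     [-] tools/                                     
       [x] helpers.css                              
>      [ ] README.md                                
     [x] README.md                                  
   [x] test.txt                                     
   [x] utils.toml                                   
   [x] LICENSE                                      
   [x] utils.c                                      
                                                    
                                                    
                                                    
                                                    
                                                    
                                                    
                                                    
                                                    
                                                    
                                                    
                                                    
                                                    
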